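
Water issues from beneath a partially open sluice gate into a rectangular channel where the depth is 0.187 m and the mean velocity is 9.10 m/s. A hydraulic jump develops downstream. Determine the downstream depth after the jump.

Fr₁ = V₁/√(g·y₁) = 9.10/√(9.81×0.187) = 6.72.
From the momentum equation for a rectangular channel, y₂/y₁ = ½[√(1 + 8Fr₁²) − 1] = ½[√362.1 − 1] = 9.01.
y₂ = 9.01 × 0.187 = 1.69 m.

y₂ = 1.69 m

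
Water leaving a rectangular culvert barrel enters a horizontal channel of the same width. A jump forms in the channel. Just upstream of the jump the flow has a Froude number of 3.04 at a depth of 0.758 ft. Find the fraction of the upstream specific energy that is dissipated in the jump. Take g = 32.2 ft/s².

Fr₁ = 3.04 (given).
Conjugate-depth relation: y₂/y₁ = ½[√(1 + 8Fr₁²) − 1] = ½[√74.93 − 1] = 3.83.
y₂ = 3.83 × 0.758 = 2.90 ft.
E₁ = y₁(1 + Fr₁²/2) = 0.758×(1 + 3.04²/2) = 4.26 ft. ΔE = (y₂ − y₁)³/(4y₁y₂) = 1.12 ft. ΔE/E₁ = 1.12/4.26 = 0.263.

ΔE/E₁ = 0.263 (26.3%)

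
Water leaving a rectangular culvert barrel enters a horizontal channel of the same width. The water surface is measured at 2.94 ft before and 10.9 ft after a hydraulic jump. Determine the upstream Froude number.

For a rectangular channel the momentum equation gives q² = ½·g·y₁·y₂·(y₁ + y₂) = ½×32.2×2.94×10.9×13.8 = 7141.
q = √7141 = 84.5 ft²/s.
V₁ = q/y₁ = 28.7 ft/s; Fr₁ = V₁/√(g·y₁) = 2.95.

Fr₁ = 2.95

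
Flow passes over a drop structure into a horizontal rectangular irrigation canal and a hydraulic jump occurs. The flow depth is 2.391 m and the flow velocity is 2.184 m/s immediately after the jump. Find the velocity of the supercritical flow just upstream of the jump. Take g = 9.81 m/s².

V₁ = 7.037 m/s

Fr₂ = V₂/√(g·y₂) = 2.184/√(9.81×2.391) = 0.4509.
Applying the sequent-depth relation in reverse, y₁/y₂ = ½[√(1 + 8Fr₂²) − 1] = ½[√2.6268 − 1] = 0.3104.
y₁ = 0.3104 × 2.391 = 0.7421 m.
V₁ = q/y₁ = 5.222/0.7421 = 7.037 m/s.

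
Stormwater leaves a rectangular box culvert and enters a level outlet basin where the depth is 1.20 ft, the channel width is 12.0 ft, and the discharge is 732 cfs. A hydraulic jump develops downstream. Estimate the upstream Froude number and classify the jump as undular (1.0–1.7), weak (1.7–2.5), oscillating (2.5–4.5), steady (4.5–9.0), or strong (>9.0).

q = Q/b = 732/12.0 = 61.0 ft²/s; V₁ = q/y₁ = 50.8 ft/s. Fr₁ = V₁/√(g·y₁) = 8.18.
Fr₁ = 8.18 lies in the steady range.

Fr₁ = 8.18; steady jump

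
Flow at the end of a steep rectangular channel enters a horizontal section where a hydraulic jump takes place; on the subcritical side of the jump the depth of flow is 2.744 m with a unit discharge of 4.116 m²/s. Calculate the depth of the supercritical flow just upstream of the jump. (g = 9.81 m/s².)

V₂ = q/y₂ = 4.116/2.744 = 1.500 m/s; Fr₂ = V₂/√(g·y₂) = 0.2891.
Since the conjugate-depth ratio holds either way, y₁/y₂ = ½[√(1 + 8Fr₂²) − 1] = ½[√1.6687 − 1] = 0.1459.
y₁ = 0.1459 × 2.744 = 0.4003 m.

y₁ = 0.4003 m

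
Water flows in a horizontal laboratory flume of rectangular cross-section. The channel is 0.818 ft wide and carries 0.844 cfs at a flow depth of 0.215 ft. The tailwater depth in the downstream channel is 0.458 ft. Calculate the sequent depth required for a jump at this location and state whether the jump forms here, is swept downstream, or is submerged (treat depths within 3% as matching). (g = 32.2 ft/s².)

q = Q/b = 0.844/0.818 = 1.03 ft²/s; V₁ = q/y₁ = 4.80 ft/s. Fr₁ = V₁/√(g·y₁) = 1.82.
Sequent-depth ratio: y₂/y₁ = ½[√(1 + 8Fr₁²) − 1] = ½[√27.61 − 1] = 2.13.
y₂ = 2.13 × 0.215 = 0.457 ft.
Tailwater y_tw = 0.458 ft: y_tw ≈ y₂, so the jump forms here.

y₂ = 0.457 ft; the jump forms here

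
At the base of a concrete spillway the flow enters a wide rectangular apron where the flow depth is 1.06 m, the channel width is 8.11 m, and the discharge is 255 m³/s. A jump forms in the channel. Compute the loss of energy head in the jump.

q = Q/b = 255/8.11 = 31.4 m²/s; V₁ = q/y₁ = 29.7 m/s. Fr₁ = V₁/√(g·y₁) = 9.20.
By Bélanger, y₂/y₁ = ½[√(1 + 8Fr₁²) − 1] = ½[√677.9 − 1] = 12.5.
y₂ = 12.5 × 1.06 = 13.3 m.
V₂ = q/y₂ = 31.4/13.3 = 2.37 m/s. E₁ = y₁ + V₁²/2g = 45.9 m; E₂ = y₂ + V₂²/2g = 13.6 m. ΔE = E₁ − E₂ = 32.4 m.

ΔE = 32.4 m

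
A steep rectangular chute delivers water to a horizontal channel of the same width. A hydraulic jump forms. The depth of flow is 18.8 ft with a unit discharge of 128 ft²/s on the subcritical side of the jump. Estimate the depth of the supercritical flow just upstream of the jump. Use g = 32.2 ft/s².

V₂ = q/y₂ = 128/18.8 = 6.81 ft/s; Fr₂ = V₂/√(g·y₂) = 0.277.
Applying the sequent-depth relation in reverse, y₁/y₂ = ½[√(1 + 8Fr₂²) − 1] = ½[√1.613 − 1] = 0.135.
y₁ = 0.135 × 18.8 = 2.54 ft.

y₁ = 2.54 ft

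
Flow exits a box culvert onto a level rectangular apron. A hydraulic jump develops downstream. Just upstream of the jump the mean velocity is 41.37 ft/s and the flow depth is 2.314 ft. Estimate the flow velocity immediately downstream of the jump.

Fr₁ = V₁/√(g·y₁) = 41.37/√(32.2×2.314) = 4.793.
Sequent-depth ratio: y₂/y₁ = ½[√(1 + 8Fr₁²) − 1] = ½[√184.76 − 1] = 6.296.
y₂ = 6.296 × 2.314 = 14.57 ft.
q = V₁·y₁ = 41.37 × 2.314 = 95.73 ft²/s.
V₂ = q/y₂ = 95.73/14.57 = 6.571 ft/s.

V₂ = 6.571 ft/s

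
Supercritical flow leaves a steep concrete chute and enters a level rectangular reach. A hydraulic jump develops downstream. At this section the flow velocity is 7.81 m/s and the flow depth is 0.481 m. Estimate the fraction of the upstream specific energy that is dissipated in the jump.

Fr₁ = V₁/√(g·y₁) = 7.81/√(9.81×0.481) = 3.60.
Sequent-depth ratio: y₂/y₁ = ½[√(1 + 8Fr₁²) − 1] = ½[√104.4 − 1] = 4.61.
y₂ = 4.61 × 0.481 = 2.22 m.
E₁ = y₁ + V₁²/2g = 3.59 m. ΔE = (y₂ − y₁)³/(4y₁y₂) = 1.23 m. ΔE/E₁ = 1.23/3.59 = 0.342.

ΔE/E₁ = 0.342 (34.2%)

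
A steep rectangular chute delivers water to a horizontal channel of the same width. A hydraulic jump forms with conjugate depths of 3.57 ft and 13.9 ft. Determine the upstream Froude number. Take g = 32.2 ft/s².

For a rectangular channel the momentum equation gives q² = ½·g·y₁·y₂·(y₁ + y₂) = ½×32.2×3.57×13.9×17.5 = 13957.
q = √13957 = 118 ft²/s.
V₁ = q/y₁ = 33.1 ft/s; Fr₁ = V₁/√(g·y₁) = 3.09.

Fr₁ = 3.09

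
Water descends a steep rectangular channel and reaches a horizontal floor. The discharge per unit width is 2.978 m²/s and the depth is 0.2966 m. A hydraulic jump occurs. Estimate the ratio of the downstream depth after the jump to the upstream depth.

y₂/y₁ = 7.839

V₁ = q/y₁ = 2.978/0.2966 = 10.04 m/s. Fr₁ = V₁/√(g·y₁) = 10.04/√(9.81×0.2966) = 5.886.
Bélanger equation: y₂/y₁ = ½[√(1 + 8Fr₁²) − 1] = ½[√278.18 − 1] = 7.839.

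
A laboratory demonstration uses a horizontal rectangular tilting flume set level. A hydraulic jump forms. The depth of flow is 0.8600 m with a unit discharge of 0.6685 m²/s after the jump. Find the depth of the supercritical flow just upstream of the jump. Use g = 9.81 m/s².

y₁ = 0.1093 m

V₂ = q/y₂ = 0.6685/0.8600 = 0.7773 m/s; Fr₂ = V₂/√(g·y₂) = 0.2676.
Applying the sequent-depth relation in reverse, y₁/y₂ = ½[√(1 + 8Fr₂²) − 1] = ½[√1.5730 − 1] = 0.1271.
y₁ = 0.1271 × 0.8600 = 0.1093 m.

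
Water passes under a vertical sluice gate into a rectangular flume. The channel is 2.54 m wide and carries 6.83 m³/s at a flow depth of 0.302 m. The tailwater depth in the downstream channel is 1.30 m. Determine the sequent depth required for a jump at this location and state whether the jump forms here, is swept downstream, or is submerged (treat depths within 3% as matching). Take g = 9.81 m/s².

y₂ = 2.06 m; the jump is swept downstream

q = Q/b = 6.83/2.54 = 2.69 m²/s; V₁ = q/y₁ = 8.90 m/s. Fr₁ = V₁/√(g·y₁) = 5.17.
Sequent-depth ratio: y₂/y₁ = ½[√(1 + 8Fr₁²) − 1] = ½[√215.1 − 1] = 6.83.
y₂ = 6.83 × 0.302 = 2.06 m.
Tailwater y_tw = 1.30 m: y_tw < y₂, so the jump is swept downstream.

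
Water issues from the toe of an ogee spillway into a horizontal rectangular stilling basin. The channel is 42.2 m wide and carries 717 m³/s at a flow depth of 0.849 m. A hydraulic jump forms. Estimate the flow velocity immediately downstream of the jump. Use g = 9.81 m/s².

q = Q/b = 717/42.2 = 17.0 m²/s; V₁ = q/y₁ = 20.0 m/s. Fr₁ = V₁/√(g·y₁) = 6.93.
Sequent-depth ratio: y₂/y₁ = ½[√(1 + 8Fr₁²) − 1] = ½[√385.7 − 1] = 9.32.
y₂ = 9.32 × 0.849 = 7.91 m.
V₂ = q/y₂ = 17.0/7.91 = 2.15 m/s.

V₂ = 2.15 m/s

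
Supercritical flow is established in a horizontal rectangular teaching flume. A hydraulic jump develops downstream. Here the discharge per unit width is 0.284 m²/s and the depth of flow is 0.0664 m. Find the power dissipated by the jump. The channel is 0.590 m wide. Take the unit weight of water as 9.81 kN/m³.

V₁ = q/y₁ = 0.284/0.0664 = 4.28 m/s. Fr₁ = V₁/√(g·y₁) = 4.28/√(9.81×0.0664) = 5.30.
Sequent-depth ratio: y₂/y₁ = ½[√(1 + 8Fr₁²) − 1] = ½[√225.7 − 1] = 7.01.
y₂ = 7.01 × 0.0664 = 0.466 m.
V₂ = q/y₂ = 0.284/0.466 = 0.610 m/s. E₁ = y₁ + V₁²/2g = 0.999 m; E₂ = y₂ + V₂²/2g = 0.485 m. ΔE = E₁ − E₂ = 0.514 m.
Q = q·b = 0.284 × 0.590 = 0.168 m³/s. P = γ·Q·ΔE = 9.81 × 0.168 × 0.514 = 0.845 kW.

P = 0.845 kW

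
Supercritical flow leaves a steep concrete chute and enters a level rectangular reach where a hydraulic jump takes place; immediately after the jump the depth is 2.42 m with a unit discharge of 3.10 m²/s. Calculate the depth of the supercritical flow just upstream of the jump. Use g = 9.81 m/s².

y₁ = 0.298 m

V₂ = q/y₂ = 3.10/2.42 = 1.28 m/s; Fr₂ = V₂/√(g·y₂) = 0.263.
From the momentum equation (using Fr₂), y₁/y₂ = ½[√(1 + 8Fr₂²) − 1] = ½[√1.553 − 1] = 0.123.
y₁ = 0.123 × 2.42 = 0.298 m.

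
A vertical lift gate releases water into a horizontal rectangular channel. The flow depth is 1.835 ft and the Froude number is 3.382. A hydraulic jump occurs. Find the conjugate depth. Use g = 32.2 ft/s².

y₂ = 7.907 ft

Fr₁ = 3.382 (given).
Conjugate-depth relation: y₂/y₁ = ½[√(1 + 8Fr₁²) − 1] = ½[√92.503 − 1] = 4.309.
y₂ = 4.309 × 1.835 = 7.907 ft.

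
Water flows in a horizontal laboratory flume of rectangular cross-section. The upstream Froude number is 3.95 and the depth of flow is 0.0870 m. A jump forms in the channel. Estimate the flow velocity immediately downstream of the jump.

Fr₁ = 3.95 (given).
Sequent-depth ratio: y₂/y₁ = ½[√(1 + 8Fr₁²) − 1] = ½[√125.8 − 1] = 5.11.
y₂ = 5.11 × 0.0870 = 0.444 m.
V₁ = Fr₁·√(g·y₁) = 3.95×√(9.81×0.0870) = 3.65 m/s; q = V₁·y₁ = 0.317 m²/s.
V₂ = q/y₂ = 0.317/0.444 = 0.714 m/s.

V₂ = 0.714 m/s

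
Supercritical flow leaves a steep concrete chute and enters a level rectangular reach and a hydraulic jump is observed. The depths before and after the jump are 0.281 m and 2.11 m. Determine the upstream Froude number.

Fr₁ = 5.65

For a rectangular channel the momentum equation gives q² = ½·g·y₁·y₂·(y₁ + y₂) = ½×9.81×0.281×2.11×2.39 = 6.95.
q = √6.95 = 2.64 m²/s.
V₁ = q/y₁ = 9.38 m/s; Fr₁ = V₁/√(g·y₁) = 5.65.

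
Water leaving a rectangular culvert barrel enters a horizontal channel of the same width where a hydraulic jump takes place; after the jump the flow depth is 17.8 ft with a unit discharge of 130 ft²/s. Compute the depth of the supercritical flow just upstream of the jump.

y₁ = 2.86 ft

V₂ = q/y₂ = 130/17.8 = 7.30 ft/s; Fr₂ = V₂/√(g·y₂) = 0.305.
The Bélanger relation is symmetric: y₁/y₂ = ½[√(1 + 8Fr₂²) − 1] = ½[√1.744 − 1] = 0.160.
y₁ = 0.160 × 17.8 = 2.86 ft.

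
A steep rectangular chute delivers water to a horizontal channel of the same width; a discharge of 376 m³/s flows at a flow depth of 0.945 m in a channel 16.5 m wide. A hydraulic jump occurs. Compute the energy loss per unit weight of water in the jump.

ΔE = 20.2 m

q = Q/b = 376/16.5 = 22.8 m²/s; V₁ = q/y₁ = 24.1 m/s. Fr₁ = V₁/√(g·y₁) = 7.92.
By Bélanger, y₂/y₁ = ½[√(1 + 8Fr₁²) − 1] = ½[√502.8 − 1] = 10.7.
y₂ = 10.7 × 0.945 = 10.1 m.
Head loss: ΔE = (y₂ − y₁)³/(4y₁y₂) = (10.1 − 0.945)³/(4×0.945×10.1) = 773/38.3 = 20.2 m.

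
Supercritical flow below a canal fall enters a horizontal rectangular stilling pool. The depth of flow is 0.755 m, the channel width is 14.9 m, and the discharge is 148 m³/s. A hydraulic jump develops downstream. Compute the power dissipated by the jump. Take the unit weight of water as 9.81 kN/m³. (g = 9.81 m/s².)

P = 6621 kW

q = Q/b = 148/14.9 = 9.93 m²/s; V₁ = q/y₁ = 13.2 m/s. Fr₁ = V₁/√(g·y₁) = 4.83.
Conjugate-depth relation: y₂/y₁ = ½[√(1 + 8Fr₁²) − 1] = ½[√188.0 − 1] = 6.35.
y₂ = 6.35 × 0.755 = 4.80 m.
Head loss: ΔE = (y₂ − y₁)³/(4y₁y₂) = (4.80 − 0.755)³/(4×0.755×4.80) = 66.1/14.5 = 4.56 m.
P = γ·Q·ΔE = 9.81 × 148 × 4.56 = 6621 kW.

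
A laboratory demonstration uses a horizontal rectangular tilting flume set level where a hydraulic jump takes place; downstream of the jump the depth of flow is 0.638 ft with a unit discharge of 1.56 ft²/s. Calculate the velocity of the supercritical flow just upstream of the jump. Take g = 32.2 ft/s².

V₂ = q/y₂ = 1.56/0.638 = 2.45 ft/s; Fr₂ = V₂/√(g·y₂) = 0.539.
From the momentum equation (using Fr₂), y₁/y₂ = ½[√(1 + 8Fr₂²) − 1] = ½[√3.328 − 1] = 0.412.
y₁ = 0.412 × 0.638 = 0.263 ft.
V₁ = q/y₁ = 1.56/0.263 = 5.93 ft/s.

V₁ = 5.93 ft/s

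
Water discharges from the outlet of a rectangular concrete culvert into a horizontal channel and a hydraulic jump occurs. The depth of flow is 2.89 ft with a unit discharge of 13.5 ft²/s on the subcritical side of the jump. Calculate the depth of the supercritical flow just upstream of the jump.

y₁ = 1.01 ft

V₂ = q/y₂ = 13.5/2.89 = 4.67 ft/s; Fr₂ = V₂/√(g·y₂) = 0.484.
Applying the sequent-depth relation in reverse, y₁/y₂ = ½[√(1 + 8Fr₂²) − 1] = ½[√2.876 − 1] = 0.348.
y₁ = 0.348 × 2.89 = 1.01 ft.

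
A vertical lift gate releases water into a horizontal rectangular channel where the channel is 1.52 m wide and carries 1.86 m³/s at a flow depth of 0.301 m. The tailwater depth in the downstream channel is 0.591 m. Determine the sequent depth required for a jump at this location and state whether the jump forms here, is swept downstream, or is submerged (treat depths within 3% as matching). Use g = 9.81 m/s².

y₂ = 0.868 m; the jump is swept downstream

q = Q/b = 1.86/1.52 = 1.22 m²/s; V₁ = q/y₁ = 4.07 m/s. Fr₁ = V₁/√(g·y₁) = 2.37.
Conjugate-depth relation: y₂/y₁ = ½[√(1 + 8Fr₁²) − 1] = ½[√45.78 − 1] = 2.88.
y₂ = 2.88 × 0.301 = 0.868 m.
Tailwater y_tw = 0.591 m: y_tw < y₂, so the jump is swept downstream.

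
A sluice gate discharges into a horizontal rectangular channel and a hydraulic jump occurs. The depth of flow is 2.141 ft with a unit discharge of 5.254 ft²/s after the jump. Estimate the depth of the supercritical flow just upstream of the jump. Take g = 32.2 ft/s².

y₁ = 0.3248 ft

V₂ = q/y₂ = 5.254/2.141 = 2.454 ft/s; Fr₂ = V₂/√(g·y₂) = 0.2956.
Since the conjugate-depth ratio holds either way, y₁/y₂ = ½[√(1 + 8Fr₂²) − 1] = ½[√1.6988 − 1] = 0.1517.
y₁ = 0.1517 × 2.141 = 0.3248 ft.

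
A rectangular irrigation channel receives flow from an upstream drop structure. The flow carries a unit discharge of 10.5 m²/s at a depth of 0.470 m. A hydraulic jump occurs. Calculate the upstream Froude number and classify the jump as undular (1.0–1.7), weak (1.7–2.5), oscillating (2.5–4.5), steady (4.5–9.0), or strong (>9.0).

V₁ = q/y₁ = 10.5/0.470 = 22.3 m/s. Fr₁ = V₁/√(g·y₁) = 22.3/√(9.81×0.470) = 10.4.
Fr₁ = 10.4 lies in the strong range.

Fr₁ = 10.4; strong jump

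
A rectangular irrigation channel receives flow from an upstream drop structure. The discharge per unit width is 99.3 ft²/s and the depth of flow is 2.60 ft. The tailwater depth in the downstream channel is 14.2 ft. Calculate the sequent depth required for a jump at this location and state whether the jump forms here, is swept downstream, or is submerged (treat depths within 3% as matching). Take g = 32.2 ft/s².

y₂ = 14.1 ft; the jump forms here

V₁ = q/y₁ = 99.3/2.60 = 38.2 ft/s. Fr₁ = V₁/√(g·y₁) = 38.2/√(32.2×2.60) = 4.17.
Conjugate-depth relation: y₂/y₁ = ½[√(1 + 8Fr₁²) − 1] = ½[√140.4 − 1] = 5.42.
y₂ = 5.42 × 2.60 = 14.1 ft.
Tailwater y_tw = 14.2 ft: y_tw ≈ y₂, so the jump forms here.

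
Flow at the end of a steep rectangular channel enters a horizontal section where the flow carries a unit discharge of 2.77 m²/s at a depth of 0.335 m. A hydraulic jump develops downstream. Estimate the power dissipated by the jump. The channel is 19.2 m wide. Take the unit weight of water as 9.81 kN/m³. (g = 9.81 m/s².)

P = 898 kW

V₁ = q/y₁ = 2.77/0.335 = 8.27 m/s. Fr₁ = V₁/√(g·y₁) = 8.27/√(9.81×0.335) = 4.56.
From the momentum equation for a rectangular channel, y₂/y₁ = ½[√(1 + 8Fr₁²) − 1] = ½[√167.4 − 1] = 5.97.
y₂ = 5.97 × 0.335 = 2.00 m.
Head loss: ΔE = (y₂ − y₁)³/(4y₁y₂) = (2.00 − 0.335)³/(4×0.335×2.00) = 4.61/2.68 = 1.72 m.
Q = q·b = 2.77 × 19.2 = 53.2 m³/s. P = γ·Q·ΔE = 9.81 × 53.2 × 1.72 = 898 kW.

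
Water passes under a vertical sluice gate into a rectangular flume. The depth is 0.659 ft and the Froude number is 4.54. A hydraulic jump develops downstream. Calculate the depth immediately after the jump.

Fr₁ = 4.54 (given).
From the momentum equation for a rectangular channel, y₂/y₁ = ½[√(1 + 8Fr₁²) − 1] = ½[√165.9 − 1] = 5.94.
y₂ = 5.94 × 0.659 = 3.91 ft.

y₂ = 3.91 ft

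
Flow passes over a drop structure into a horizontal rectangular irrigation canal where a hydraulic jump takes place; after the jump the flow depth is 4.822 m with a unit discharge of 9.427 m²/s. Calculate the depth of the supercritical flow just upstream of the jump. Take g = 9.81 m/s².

y₁ = 0.6826 m

V₂ = q/y₂ = 9.427/4.822 = 1.955 m/s; Fr₂ = V₂/√(g·y₂) = 0.2842.
From the momentum equation (using Fr₂), y₁/y₂ = ½[√(1 + 8Fr₂²) − 1] = ½[√1.6464 − 1] = 0.1416.
y₁ = 0.1416 × 4.822 = 0.6826 m.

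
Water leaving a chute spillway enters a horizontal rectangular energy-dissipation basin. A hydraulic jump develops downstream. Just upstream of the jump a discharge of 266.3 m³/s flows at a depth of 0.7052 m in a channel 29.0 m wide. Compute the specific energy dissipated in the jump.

q = Q/b = 266.3/29.0 = 9.183 m²/s; V₁ = q/y₁ = 13.02 m/s. Fr₁ = V₁/√(g·y₁) = 4.951.
By Bélanger, y₂/y₁ = ½[√(1 + 8Fr₁²) − 1] = ½[√197.08 − 1] = 6.519.
y₂ = 6.519 × 0.7052 = 4.597 m.
V₂ = q/y₂ = 9.183/4.597 = 1.997 m/s. E₁ = y₁ + V₁²/2g = 9.347 m; E₂ = y₂ + V₂²/2g = 4.801 m. ΔE = E₁ − E₂ = 4.547 m.

ΔE = 4.547 m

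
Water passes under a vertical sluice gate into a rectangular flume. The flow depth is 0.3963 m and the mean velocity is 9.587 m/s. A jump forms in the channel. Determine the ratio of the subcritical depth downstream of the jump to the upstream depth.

Fr₁ = V₁/√(g·y₁) = 9.587/√(9.81×0.3963) = 4.862.
Sequent-depth ratio: y₂/y₁ = ½[√(1 + 8Fr₁²) − 1] = ½[√190.13 − 1] = 6.394.

y₂/y₁ = 6.394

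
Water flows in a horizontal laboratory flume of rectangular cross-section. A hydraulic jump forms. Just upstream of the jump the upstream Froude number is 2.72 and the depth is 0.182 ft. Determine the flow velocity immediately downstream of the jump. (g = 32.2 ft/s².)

Fr₁ = 2.72 (given).
Conjugate-depth relation: y₂/y₁ = ½[√(1 + 8Fr₁²) − 1] = ½[√60.19 − 1] = 3.38.
y₂ = 3.38 × 0.182 = 0.615 ft.
V₁ = Fr₁·√(g·y₁) = 2.72×√(32.2×0.182) = 6.58 ft/s; q = V₁·y₁ = 1.20 ft²/s.
V₂ = q/y₂ = 1.20/0.615 = 1.95 ft/s.

V₂ = 1.95 ft/s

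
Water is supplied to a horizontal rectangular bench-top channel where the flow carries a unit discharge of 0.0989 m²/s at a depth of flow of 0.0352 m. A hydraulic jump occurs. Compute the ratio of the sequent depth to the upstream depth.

y₂/y₁ = 6.28

V₁ = q/y₁ = 0.0989/0.0352 = 2.81 m/s. Fr₁ = V₁/√(g·y₁) = 2.81/√(9.81×0.0352) = 4.78.
Sequent-depth ratio: y₂/y₁ = ½[√(1 + 8Fr₁²) − 1] = ½[√183.9 − 1] = 6.28.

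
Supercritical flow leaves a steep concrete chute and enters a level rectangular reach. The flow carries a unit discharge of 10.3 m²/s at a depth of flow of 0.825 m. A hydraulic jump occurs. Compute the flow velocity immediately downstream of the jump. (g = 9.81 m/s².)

V₁ = q/y₁ = 10.3/0.825 = 12.5 m/s. Fr₁ = V₁/√(g·y₁) = 12.5/√(9.81×0.825) = 4.39.
From the momentum equation for a rectangular channel, y₂/y₁ = ½[√(1 + 8Fr₁²) − 1] = ½[√155.1 − 1] = 5.73.
y₂ = 5.73 × 0.825 = 4.72 m.
V₂ = q/y₂ = 10.3/4.72 = 2.18 m/s.

V₂ = 2.18 m/s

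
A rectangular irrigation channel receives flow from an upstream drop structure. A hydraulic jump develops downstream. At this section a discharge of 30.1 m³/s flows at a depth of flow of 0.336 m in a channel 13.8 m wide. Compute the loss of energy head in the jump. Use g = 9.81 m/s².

q = Q/b = 30.1/13.8 = 2.18 m²/s; V₁ = q/y₁ = 6.49 m/s. Fr₁ = V₁/√(g·y₁) = 3.58.
Bélanger equation: y₂/y₁ = ½[√(1 + 8Fr₁²) − 1] = ½[√103.3 − 1] = 4.58.
y₂ = 4.58 × 0.336 = 1.54 m.
Head loss: ΔE = (y₂ − y₁)³/(4y₁y₂) = (1.54 − 0.336)³/(4×0.336×1.54) = 1.74/2.07 = 0.842 m.

ΔE = 0.842 m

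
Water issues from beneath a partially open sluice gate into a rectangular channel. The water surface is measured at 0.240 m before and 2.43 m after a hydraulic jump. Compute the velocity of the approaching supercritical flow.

For a rectangular channel the momentum equation gives q² = ½·g·y₁·y₂·(y₁ + y₂) = ½×9.81×0.240×2.43×2.67 = 7.64.
q = √7.64 = 2.76 m²/s.
V₁ = q/y₁ = 2.76/0.240 = 11.5 m/s.

V₁ = 11.5 m/s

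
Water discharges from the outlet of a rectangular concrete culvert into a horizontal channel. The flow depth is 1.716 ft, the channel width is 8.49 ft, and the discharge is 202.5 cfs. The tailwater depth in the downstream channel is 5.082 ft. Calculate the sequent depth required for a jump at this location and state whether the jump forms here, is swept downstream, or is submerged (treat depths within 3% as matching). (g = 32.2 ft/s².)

y₂ = 3.760 ft; the jump is submerged

q = Q/b = 202.5/8.49 = 23.85 ft²/s; V₁ = q/y₁ = 13.90 ft/s. Fr₁ = V₁/√(g·y₁) = 1.870.
Sequent-depth ratio: y₂/y₁ = ½[√(1 + 8Fr₁²) − 1] = ½[√28.972 − 1] = 2.191.
y₂ = 2.191 × 1.716 = 3.760 ft.
Tailwater y_tw = 5.082 ft: y_tw > y₂, so the jump is submerged.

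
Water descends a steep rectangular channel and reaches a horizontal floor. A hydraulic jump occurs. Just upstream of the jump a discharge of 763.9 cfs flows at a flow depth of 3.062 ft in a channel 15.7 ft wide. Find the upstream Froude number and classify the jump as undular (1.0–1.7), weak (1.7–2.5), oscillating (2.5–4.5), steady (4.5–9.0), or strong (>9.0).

q = Q/b = 763.9/15.7 = 48.66 ft²/s; V₁ = q/y₁ = 15.89 ft/s. Fr₁ = V₁/√(g·y₁) = 1.600.
Fr₁ = 1.600 lies in the undular range.

Fr₁ = 1.600; undular jump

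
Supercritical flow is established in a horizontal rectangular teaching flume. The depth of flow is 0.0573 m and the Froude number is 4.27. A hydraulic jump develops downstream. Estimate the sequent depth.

y₂ = 0.319 m

Fr₁ = 4.27 (given).
Bélanger equation: y₂/y₁ = ½[√(1 + 8Fr₁²) − 1] = ½[√146.9 − 1] = 5.56.
y₂ = 5.56 × 0.0573 = 0.319 m.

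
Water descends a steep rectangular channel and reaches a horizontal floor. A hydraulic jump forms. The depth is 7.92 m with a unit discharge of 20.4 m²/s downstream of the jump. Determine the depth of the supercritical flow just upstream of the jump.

y₁ = 1.18 m

V₂ = q/y₂ = 20.4/7.92 = 2.58 m/s; Fr₂ = V₂/√(g·y₂) = 0.292.
Applying the sequent-depth relation in reverse, y₁/y₂ = ½[√(1 + 8Fr₂²) − 1] = ½[√1.683 − 1] = 0.149.
y₁ = 0.149 × 7.92 = 1.18 m.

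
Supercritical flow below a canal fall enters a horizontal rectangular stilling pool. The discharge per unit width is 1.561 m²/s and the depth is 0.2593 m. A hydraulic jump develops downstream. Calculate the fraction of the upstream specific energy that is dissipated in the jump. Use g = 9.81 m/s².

V₁ = q/y₁ = 1.561/0.2593 = 6.020 m/s. Fr₁ = V₁/√(g·y₁) = 6.020/√(9.81×0.2593) = 3.775.
Sequent-depth ratio: y₂/y₁ = ½[√(1 + 8Fr₁²) − 1] = ½[√114.98 − 1] = 4.861.
y₂ = 4.861 × 0.2593 = 1.261 m.
E₁ = y₁ + V₁²/2g = 2.106 m. ΔE = (y₂ − y₁)³/(4y₁y₂) = 0.7677 m. ΔE/E₁ = 0.7677/2.106 = 0.364.

ΔE/E₁ = 0.364 (36.4%)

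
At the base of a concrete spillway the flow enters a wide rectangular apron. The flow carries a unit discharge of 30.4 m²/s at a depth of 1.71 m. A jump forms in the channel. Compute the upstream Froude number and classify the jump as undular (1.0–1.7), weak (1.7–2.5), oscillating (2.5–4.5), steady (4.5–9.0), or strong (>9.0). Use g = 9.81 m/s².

Fr₁ = 4.34; oscillating jump

V₁ = q/y₁ = 30.4/1.71 = 17.8 m/s. Fr₁ = V₁/√(g·y₁) = 17.8/√(9.81×1.71) = 4.34.
Fr₁ = 4.34 lies in the oscillating range.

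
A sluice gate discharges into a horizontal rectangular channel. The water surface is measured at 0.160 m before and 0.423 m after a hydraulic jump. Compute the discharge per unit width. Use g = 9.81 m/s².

q = 0.440 m²/s

For a rectangular channel the momentum equation gives q² = ½·g·y₁·y₂·(y₁ + y₂) = ½×9.81×0.160×0.423×0.583 = 0.194.
q = √0.194 = 0.440 m²/s.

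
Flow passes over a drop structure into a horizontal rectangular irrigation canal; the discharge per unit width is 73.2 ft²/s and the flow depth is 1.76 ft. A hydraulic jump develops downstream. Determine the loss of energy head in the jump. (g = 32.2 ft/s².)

V₁ = q/y₁ = 73.2/1.76 = 41.6 ft/s. Fr₁ = V₁/√(g·y₁) = 41.6/√(32.2×1.76) = 5.52.
From the momentum equation for a rectangular channel, y₂/y₁ = ½[√(1 + 8Fr₁²) − 1] = ½[√245.2 − 1] = 7.33.
y₂ = 7.33 × 1.76 = 12.9 ft.
Head loss: ΔE = (y₂ − y₁)³/(4y₁y₂) = (12.9 − 1.76)³/(4×1.76×12.9) = 1382/90.8 = 15.2 ft.

ΔE = 15.2 ft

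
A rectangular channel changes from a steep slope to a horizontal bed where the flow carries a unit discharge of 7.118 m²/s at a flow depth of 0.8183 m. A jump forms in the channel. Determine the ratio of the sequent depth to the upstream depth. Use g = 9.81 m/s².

V₁ = q/y₁ = 7.118/0.8183 = 8.699 m/s. Fr₁ = V₁/√(g·y₁) = 8.699/√(9.81×0.8183) = 3.070.
Conjugate-depth relation: y₂/y₁ = ½[√(1 + 8Fr₁²) − 1] = ½[√76.405 − 1] = 3.870.

y₂/y₁ = 3.870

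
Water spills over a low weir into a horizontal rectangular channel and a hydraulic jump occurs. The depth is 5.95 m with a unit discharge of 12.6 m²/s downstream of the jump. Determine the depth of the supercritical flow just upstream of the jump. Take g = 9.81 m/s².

y₁ = 0.805 m

V₂ = q/y₂ = 12.6/5.95 = 2.12 m/s; Fr₂ = V₂/√(g·y₂) = 0.277.
Applying the sequent-depth relation in reverse, y₁/y₂ = ½[√(1 + 8Fr₂²) − 1] = ½[√1.615 − 1] = 0.135.
y₁ = 0.135 × 5.95 = 0.805 m.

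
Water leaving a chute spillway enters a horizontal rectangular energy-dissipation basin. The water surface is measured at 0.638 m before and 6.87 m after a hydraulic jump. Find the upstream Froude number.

For a rectangular channel the momentum equation gives q² = ½·g·y₁·y₂·(y₁ + y₂) = ½×9.81×0.638×6.87×7.51 = 161.
q = √161 = 12.7 m²/s.
V₁ = q/y₁ = 19.9 m/s; Fr₁ = V₁/√(g·y₁) = 7.96.

Fr₁ = 7.96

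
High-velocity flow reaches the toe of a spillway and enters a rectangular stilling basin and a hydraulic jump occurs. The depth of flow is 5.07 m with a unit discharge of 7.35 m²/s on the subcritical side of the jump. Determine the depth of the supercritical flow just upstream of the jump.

y₁ = 0.397 m

V₂ = q/y₂ = 7.35/5.07 = 1.45 m/s; Fr₂ = V₂/√(g·y₂) = 0.206.
The Bélanger relation is symmetric: y₁/y₂ = ½[√(1 + 8Fr₂²) − 1] = ½[√1.338 − 1] = 0.0784.
y₁ = 0.0784 × 5.07 = 0.397 m.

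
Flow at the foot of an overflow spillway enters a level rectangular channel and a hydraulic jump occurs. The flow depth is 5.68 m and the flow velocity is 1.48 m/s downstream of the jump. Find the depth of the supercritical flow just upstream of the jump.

y₁ = 0.416 m

Fr₂ = V₂/√(g·y₂) = 1.48/√(9.81×5.68) = 0.198.
Since the conjugate-depth ratio holds either way, y₁/y₂ = ½[√(1 + 8Fr₂²) − 1] = ½[√1.314 − 1] = 0.0733.
y₁ = 0.0733 × 5.68 = 0.416 m.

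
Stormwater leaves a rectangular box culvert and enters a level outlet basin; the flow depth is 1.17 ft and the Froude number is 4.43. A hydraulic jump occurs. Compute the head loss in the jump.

ΔE = 5.54 ft

Fr₁ = 4.43 (given).
Sequent-depth ratio: y₂/y₁ = ½[√(1 + 8Fr₁²) − 1] = ½[√158.0 − 1] = 5.78.
y₂ = 5.78 × 1.17 = 6.77 ft.
V₁ = Fr₁·√(g·y₁) = 4.43×√(32.2×1.17) = 27.2 ft/s; q = V₁·y₁ = 31.8 ft²/s. V₂ = q/y₂ = 31.8/6.77 = 4.70 ft/s. E₁ = y₁ + V₁²/2g = 12.7 ft; E₂ = y₂ + V₂²/2g = 7.11 ft. ΔE = E₁ − E₂ = 5.54 ft.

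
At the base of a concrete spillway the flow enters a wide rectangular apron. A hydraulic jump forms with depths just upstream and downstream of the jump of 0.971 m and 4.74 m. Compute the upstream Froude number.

Fr₁ = 3.79

For a rectangular channel the momentum equation gives q² = ½·g·y₁·y₂·(y₁ + y₂) = ½×9.81×0.971×4.74×5.71 = 129.
q = √129 = 11.4 m²/s.
V₁ = q/y₁ = 11.7 m/s; Fr₁ = V₁/√(g·y₁) = 3.79.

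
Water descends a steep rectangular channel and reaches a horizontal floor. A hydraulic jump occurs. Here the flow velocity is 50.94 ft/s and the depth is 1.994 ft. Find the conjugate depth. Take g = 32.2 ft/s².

Fr₁ = V₁/√(g·y₁) = 50.94/√(32.2×1.994) = 6.357.
Sequent-depth ratio: y₂/y₁ = ½[√(1 + 8Fr₁²) − 1] = ½[√324.32 − 1] = 8.504.
y₂ = 8.504 × 1.994 = 16.96 ft.

y₂ = 16.96 ft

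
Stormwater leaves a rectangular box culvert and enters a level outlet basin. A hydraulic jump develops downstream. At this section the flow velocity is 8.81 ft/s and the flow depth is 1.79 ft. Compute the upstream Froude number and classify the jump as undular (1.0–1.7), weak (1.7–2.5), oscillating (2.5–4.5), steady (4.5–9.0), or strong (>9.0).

Fr₁ = 1.16; undular jump

Fr₁ = V₁/√(g·y₁) = 8.81/√(32.2×1.79) = 1.16.
Fr₁ = 1.16 lies in the undular range.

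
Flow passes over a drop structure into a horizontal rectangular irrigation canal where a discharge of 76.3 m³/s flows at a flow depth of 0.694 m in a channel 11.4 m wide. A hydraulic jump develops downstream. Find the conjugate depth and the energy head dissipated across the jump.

q = Q/b = 76.3/11.4 = 6.69 m²/s; V₁ = q/y₁ = 9.64 m/s. Fr₁ = V₁/√(g·y₁) = 3.70.
By Bélanger, y₂/y₁ = ½[√(1 + 8Fr₁²) − 1] = ½[√110.3 − 1] = 4.75.
y₂ = 4.75 × 0.694 = 3.30 m.
Head loss: ΔE = (y₂ − y₁)³/(4y₁y₂) = (3.30 − 0.694)³/(4×0.694×3.30) = 17.6/9.15 = 1.93 m.

y₂ = 3.30 m; ΔE = 1.93 m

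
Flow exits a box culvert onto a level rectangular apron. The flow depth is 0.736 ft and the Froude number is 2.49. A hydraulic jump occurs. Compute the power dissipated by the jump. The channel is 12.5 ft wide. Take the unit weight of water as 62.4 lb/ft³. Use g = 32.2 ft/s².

P = 6.63 hp

Fr₁ = 2.49 (given).
Sequent-depth ratio: y₂/y₁ = ½[√(1 + 8Fr₁²) − 1] = ½[√50.60 − 1] = 3.06.
y₂ = 3.06 × 0.736 = 2.25 ft.
V₁ = Fr₁·√(g·y₁) = 2.49×√(32.2×0.736) = 12.1 ft/s; q = V₁·y₁ = 8.92 ft²/s. V₂ = q/y₂ = 8.92/2.25 = 3.97 ft/s. E₁ = y₁ + V₁²/2g = 3.02 ft; E₂ = y₂ + V₂²/2g = 2.49 ft. ΔE = E₁ − E₂ = 0.524 ft.
Q = q·b = 8.92 × 12.5 = 112 cfs. P = γ·Q·ΔE/550 = 62.4 × 112 × 0.524 / 550 = 6.63 hp.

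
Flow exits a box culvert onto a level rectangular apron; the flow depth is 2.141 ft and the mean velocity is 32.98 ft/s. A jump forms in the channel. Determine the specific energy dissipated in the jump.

ΔE = 7.387 ft

Fr₁ = V₁/√(g·y₁) = 32.98/√(32.2×2.141) = 3.972.
Bélanger equation: y₂/y₁ = ½[√(1 + 8Fr₁²) − 1] = ½[√127.22 − 1] = 5.140.
y₂ = 5.140 × 2.141 = 11.00 ft.
q = V₁·y₁ = 32.98 × 2.141 = 70.61 ft²/s. V₂ = q/y₂ = 70.61/11.00 = 6.417 ft/s. E₁ = y₁ + V₁²/2g = 19.03 ft; E₂ = y₂ + V₂²/2g = 11.64 ft. ΔE = E₁ − E₂ = 7.387 ft.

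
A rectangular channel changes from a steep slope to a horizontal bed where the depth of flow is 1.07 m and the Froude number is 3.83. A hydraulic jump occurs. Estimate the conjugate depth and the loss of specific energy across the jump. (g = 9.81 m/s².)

y₂ = 5.29 m; ΔE = 3.31 m

Fr₁ = 3.83 (given).
Conjugate-depth relation: y₂/y₁ = ½[√(1 + 8Fr₁²) − 1] = ½[√118.4 − 1] = 4.94.
y₂ = 4.94 × 1.07 = 5.29 m.
Head loss: ΔE = (y₂ − y₁)³/(4y₁y₂) = (5.29 − 1.07)³/(4×1.07×5.29) = 74.9/22.6 = 3.31 m.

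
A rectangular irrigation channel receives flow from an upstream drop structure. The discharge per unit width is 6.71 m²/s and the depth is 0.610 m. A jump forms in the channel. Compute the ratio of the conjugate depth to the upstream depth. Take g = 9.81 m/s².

V₁ = q/y₁ = 6.71/0.610 = 11.0 m/s. Fr₁ = V₁/√(g·y₁) = 11.0/√(9.81×0.610) = 4.50.
Conjugate-depth relation: y₂/y₁ = ½[√(1 + 8Fr₁²) − 1] = ½[√162.8 − 1] = 5.88.

y₂/y₁ = 5.88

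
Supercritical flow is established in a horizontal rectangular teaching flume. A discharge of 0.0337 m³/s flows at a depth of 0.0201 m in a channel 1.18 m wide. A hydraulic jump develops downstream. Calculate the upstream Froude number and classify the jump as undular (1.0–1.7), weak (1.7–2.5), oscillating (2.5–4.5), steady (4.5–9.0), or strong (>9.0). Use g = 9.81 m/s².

q = Q/b = 0.0337/1.18 = 0.0286 m²/s; V₁ = q/y₁ = 1.42 m/s. Fr₁ = V₁/√(g·y₁) = 3.20.
Fr₁ = 3.20 lies in the oscillating range.

Fr₁ = 3.20; oscillating jump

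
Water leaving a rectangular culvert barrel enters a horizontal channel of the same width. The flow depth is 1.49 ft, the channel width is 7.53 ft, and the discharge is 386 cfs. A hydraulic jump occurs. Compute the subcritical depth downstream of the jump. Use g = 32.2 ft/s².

y₂ = 9.75 ft

q = Q/b = 386/7.53 = 51.3 ft²/s; V₁ = q/y₁ = 34.4 ft/s. Fr₁ = V₁/√(g·y₁) = 4.97.
Sequent-depth ratio: y₂/y₁ = ½[√(1 + 8Fr₁²) − 1] = ½[√198.4 − 1] = 6.54.
y₂ = 6.54 × 1.49 = 9.75 ft.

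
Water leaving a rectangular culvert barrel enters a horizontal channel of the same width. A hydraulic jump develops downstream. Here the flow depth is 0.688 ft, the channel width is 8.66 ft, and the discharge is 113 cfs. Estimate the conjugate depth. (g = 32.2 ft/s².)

q = Q/b = 113/8.66 = 13.0 ft²/s; V₁ = q/y₁ = 19.0 ft/s. Fr₁ = V₁/√(g·y₁) = 4.03.
Bélanger equation: y₂/y₁ = ½[√(1 + 8Fr₁²) − 1] = ½[√130.9 − 1] = 5.22.
y₂ = 5.22 × 0.688 = 3.59 ft.

y₂ = 3.59 ft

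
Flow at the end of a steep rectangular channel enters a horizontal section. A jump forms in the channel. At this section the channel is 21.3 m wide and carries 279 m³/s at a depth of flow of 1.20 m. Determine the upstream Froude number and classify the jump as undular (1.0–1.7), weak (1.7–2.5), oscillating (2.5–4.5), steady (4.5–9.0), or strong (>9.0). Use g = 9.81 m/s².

q = Q/b = 279/21.3 = 13.1 m²/s; V₁ = q/y₁ = 10.9 m/s. Fr₁ = V₁/√(g·y₁) = 3.18.
Fr₁ = 3.18 lies in the oscillating range.

Fr₁ = 3.18; oscillating jump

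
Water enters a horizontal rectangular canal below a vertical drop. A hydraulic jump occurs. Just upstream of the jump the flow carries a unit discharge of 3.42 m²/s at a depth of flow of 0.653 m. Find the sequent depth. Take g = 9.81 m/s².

y₂ = 1.61 m

V₁ = q/y₁ = 3.42/0.653 = 5.24 m/s. Fr₁ = V₁/√(g·y₁) = 5.24/√(9.81×0.653) = 2.07.
From the momentum equation for a rectangular channel, y₂/y₁ = ½[√(1 + 8Fr₁²) − 1] = ½[√35.26 − 1] = 2.47.
y₂ = 2.47 × 0.653 = 1.61 m.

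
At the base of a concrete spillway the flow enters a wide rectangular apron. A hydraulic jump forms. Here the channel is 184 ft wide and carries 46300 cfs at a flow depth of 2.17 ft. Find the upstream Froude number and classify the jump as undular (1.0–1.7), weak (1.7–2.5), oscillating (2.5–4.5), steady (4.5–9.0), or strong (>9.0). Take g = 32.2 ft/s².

q = Q/b = 46300/184 = 252 ft²/s; V₁ = q/y₁ = 116 ft/s. Fr₁ = V₁/√(g·y₁) = 13.9.
Fr₁ = 13.9 lies in the strong range.

Fr₁ = 13.9; strong jump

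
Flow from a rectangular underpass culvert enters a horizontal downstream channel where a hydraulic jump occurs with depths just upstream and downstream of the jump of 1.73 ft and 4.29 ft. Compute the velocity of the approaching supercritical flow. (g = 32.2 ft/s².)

For a rectangular channel the momentum equation gives q² = ½·g·y₁·y₂·(y₁ + y₂) = ½×32.2×1.73×4.29×6.02 = 719.
q = √719 = 26.8 ft²/s.
V₁ = q/y₁ = 26.8/1.73 = 15.5 ft/s.

V₁ = 15.5 ft/s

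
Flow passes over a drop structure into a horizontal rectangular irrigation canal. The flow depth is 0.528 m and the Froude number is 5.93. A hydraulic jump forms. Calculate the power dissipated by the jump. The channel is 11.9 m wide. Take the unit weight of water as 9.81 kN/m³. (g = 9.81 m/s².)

Fr₁ = 5.93 (given).
By Bélanger, y₂/y₁ = ½[√(1 + 8Fr₁²) − 1] = ½[√282.3 − 1] = 7.90.
y₂ = 7.90 × 0.528 = 4.17 m.
V₁ = Fr₁·√(g·y₁) = 5.93×√(9.81×0.528) = 13.5 m/s; q = V₁·y₁ = 7.13 m²/s. V₂ = q/y₂ = 7.13/4.17 = 1.71 m/s. E₁ = y₁ + V₁²/2g = 9.81 m; E₂ = y₂ + V₂²/2g = 4.32 m. ΔE = E₁ − E₂ = 5.49 m.
Q = q·b = 7.13 × 11.9 = 84.8 m³/s. P = γ·Q·ΔE = 9.81 × 84.8 × 5.49 = 4568 kW.

P = 4568 kW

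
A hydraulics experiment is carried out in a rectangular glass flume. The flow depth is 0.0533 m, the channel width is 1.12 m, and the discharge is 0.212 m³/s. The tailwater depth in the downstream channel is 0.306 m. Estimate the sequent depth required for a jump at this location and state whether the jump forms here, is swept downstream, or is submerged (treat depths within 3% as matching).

y₂ = 0.345 m; the jump is swept downstream

q = Q/b = 0.212/1.12 = 0.189 m²/s; V₁ = q/y₁ = 3.55 m/s. Fr₁ = V₁/√(g·y₁) = 4.91.
Sequent-depth ratio: y₂/y₁ = ½[√(1 + 8Fr₁²) − 1] = ½[√194.0 − 1] = 6.46.
y₂ = 6.46 × 0.0533 = 0.345 m.
Tailwater y_tw = 0.306 m: y_tw < y₂, so the jump is swept downstream.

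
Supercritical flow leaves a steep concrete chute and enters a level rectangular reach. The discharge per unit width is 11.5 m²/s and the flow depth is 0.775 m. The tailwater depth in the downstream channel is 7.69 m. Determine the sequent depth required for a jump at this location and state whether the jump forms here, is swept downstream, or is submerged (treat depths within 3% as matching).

y₂ = 5.52 m; the jump is submerged

V₁ = q/y₁ = 11.5/0.775 = 14.8 m/s. Fr₁ = V₁/√(g·y₁) = 14.8/√(9.81×0.775) = 5.38.
By Bélanger, y₂/y₁ = ½[√(1 + 8Fr₁²) − 1] = ½[√232.7 − 1] = 7.13.
y₂ = 7.13 × 0.775 = 5.52 m.
Tailwater y_tw = 7.69 m: y_tw > y₂, so the jump is submerged.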